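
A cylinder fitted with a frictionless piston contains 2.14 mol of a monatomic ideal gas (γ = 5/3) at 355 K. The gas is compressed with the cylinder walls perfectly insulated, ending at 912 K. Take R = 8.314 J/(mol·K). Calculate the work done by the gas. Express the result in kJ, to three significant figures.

Adiabatic ⇒ Q = 0, so W_by = −ΔU = nCᵥ(T₁ − T₂).
Cᵥ = 3R/2 = 12.47 J/(mol·K).
W = (2.14)(12.47)(355 − 912) = -14865 J.

W ≈ -14.9 kJ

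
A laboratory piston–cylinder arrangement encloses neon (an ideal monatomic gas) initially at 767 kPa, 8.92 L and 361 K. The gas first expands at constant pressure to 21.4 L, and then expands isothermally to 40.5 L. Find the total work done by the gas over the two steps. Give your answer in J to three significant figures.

W_total ≈ 20000 J

Step 1 (isobaric): W = PΔV = (767 kPa)(21.4 − 8.92 L) = 9572 J.
After step 1: P = 767 kPa, V = 21.4 L, T = 866.1 K.
Step 2 (isothermal): W = P₁V₁ ln(V₂/V₁) = (16414) ln(40.5/21.4) = 10471 J.
W_total = 9572 + 10471 = 20043 J.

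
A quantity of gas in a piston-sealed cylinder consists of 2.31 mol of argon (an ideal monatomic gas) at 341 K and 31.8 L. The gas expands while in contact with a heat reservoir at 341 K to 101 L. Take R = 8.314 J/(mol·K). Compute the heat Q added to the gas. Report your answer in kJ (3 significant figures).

Isothermal ⇒ ΔU = 0, so Q = W = nRT ln(V₂/V₁).
Q = (2.31)(8.314)(341) ln(101/31.8) = 6549 × 1.156 = 7568 J.

Q ≈ 7.57 kJ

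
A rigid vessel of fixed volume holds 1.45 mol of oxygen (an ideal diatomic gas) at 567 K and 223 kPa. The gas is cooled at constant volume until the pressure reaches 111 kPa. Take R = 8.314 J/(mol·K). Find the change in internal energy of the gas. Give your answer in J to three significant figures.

ΔU ≈ -8580 J

Constant volume ⇒ W = 0, so Q = ΔU = nCᵥΔT with Cᵥ = 5R/2 = 20.79 J/(mol·K).
At constant V, T₂/T₁ = P₂/P₁ ⇒ ΔT = T₁(P₂/P₁ − 1) = 567·(111/223 − 1) = -284.8 K.
ΔU = (1.45)(20.79)(-284.8) = -8583 J.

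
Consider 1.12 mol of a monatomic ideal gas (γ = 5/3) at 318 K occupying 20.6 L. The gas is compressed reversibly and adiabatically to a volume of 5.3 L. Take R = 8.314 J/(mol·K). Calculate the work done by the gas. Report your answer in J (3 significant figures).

W ≈ -6540 J

Adiabatic: TV^(γ−1) = const with γ = 5/3.
T₂ = T₁ (V₁/V₂)^(γ−1) = 318 × (20.6/5.3)^0.667 = 318 × 2.472 = 786.1 K.
W_by = nCᵥ(T₁ − T₂) = (1.12)(12.47)(318 − 786.1) = -6538 J.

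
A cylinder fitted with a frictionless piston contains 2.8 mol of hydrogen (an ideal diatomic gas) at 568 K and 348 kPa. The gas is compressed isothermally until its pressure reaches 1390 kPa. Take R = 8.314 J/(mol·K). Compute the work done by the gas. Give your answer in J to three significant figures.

W ≈ -18300 J

Isothermal process: W = nRT ln(V₂/V₁) = nRT ln(P₁/P₂).
W = (2.8)(8.314)(568) × ln(348/1390)
  = 13223 × ln(0.2504) = 13223 × -1.385
W_by_gas = -18311 J.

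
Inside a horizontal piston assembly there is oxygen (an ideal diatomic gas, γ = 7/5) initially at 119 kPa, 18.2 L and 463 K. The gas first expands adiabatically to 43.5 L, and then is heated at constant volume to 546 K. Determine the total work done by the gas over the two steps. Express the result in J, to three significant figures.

W_total ≈ 1590 J

Step 1 (adiabatic): W = (P₁V₁ − P₂V₂)/(γ−1) = (2166 − 1528)/0.4 = 1593 J.
Step 2 (isochoric): W = 0 (constant volume).
W_total = 1593 + 0 = 1593 J.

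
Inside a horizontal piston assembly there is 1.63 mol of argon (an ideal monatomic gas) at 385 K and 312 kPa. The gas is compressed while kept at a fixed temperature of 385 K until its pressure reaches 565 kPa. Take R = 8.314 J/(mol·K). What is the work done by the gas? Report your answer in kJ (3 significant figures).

Isothermal process: W = nRT ln(V₂/V₁) = nRT ln(P₁/P₂).
W = (1.63)(8.314)(385) × ln(312/565)
  = 5217 × ln(0.5522) = 5217 × -0.5938
W_by_gas = -3098 J.

W ≈ -3.10 kJ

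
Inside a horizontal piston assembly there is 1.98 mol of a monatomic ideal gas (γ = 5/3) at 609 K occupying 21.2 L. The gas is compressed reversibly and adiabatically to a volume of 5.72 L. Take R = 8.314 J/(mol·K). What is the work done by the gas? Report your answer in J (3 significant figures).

W ≈ -21000 J

Adiabatic: TV^(γ−1) = const with γ = 5/3.
T₂ = T₁ (V₁/V₂)^(γ−1) = 609 × (21.2/5.72)^0.667 = 609 × 2.395 = 1459 K.
W_by = nCᵥ(T₁ − T₂) = (1.98)(12.47)(609 − 1459) = -20977 J.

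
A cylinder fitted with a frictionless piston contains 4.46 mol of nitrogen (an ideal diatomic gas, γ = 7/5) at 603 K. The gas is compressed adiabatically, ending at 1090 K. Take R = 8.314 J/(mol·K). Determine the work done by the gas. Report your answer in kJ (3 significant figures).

Adiabatic ⇒ Q = 0, so W_by = −ΔU = nCᵥ(T₁ − T₂).
Cᵥ = 5R/2 = 20.79 J/(mol·K).
W = (4.46)(20.79)(603 − 1090) = -45145 J.

W ≈ -45.1 kJ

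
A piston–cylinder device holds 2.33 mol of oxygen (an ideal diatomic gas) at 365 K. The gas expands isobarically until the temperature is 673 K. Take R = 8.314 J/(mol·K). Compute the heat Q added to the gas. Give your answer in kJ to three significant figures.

Isobaric: W = nRΔT = (2.33)(8.314)(308) = 5966 J.
ΔU = nCᵥΔT with Cᵥ = 5R/2: ΔU = (2.33)(20.79)(308) = 14916 J.
Q = ΔU + W = 14916 + 5966 = 20883 J.

Q ≈ 20.9 kJ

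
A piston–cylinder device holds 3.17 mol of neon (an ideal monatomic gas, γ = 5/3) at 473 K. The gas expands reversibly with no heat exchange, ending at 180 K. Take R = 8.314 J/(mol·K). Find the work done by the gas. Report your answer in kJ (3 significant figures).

Adiabatic ⇒ Q = 0, so W_by = −ΔU = nCᵥ(T₁ − T₂).
Cᵥ = 3R/2 = 12.47 J/(mol·K).
W = (3.17)(12.47)(473 − 180) = 11583 J.

W ≈ 11.6 kJ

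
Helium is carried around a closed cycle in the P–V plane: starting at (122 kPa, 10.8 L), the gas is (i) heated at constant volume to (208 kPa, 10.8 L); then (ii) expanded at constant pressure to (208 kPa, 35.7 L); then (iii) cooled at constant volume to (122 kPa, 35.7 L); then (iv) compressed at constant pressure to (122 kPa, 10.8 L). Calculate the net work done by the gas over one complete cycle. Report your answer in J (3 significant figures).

W_net ≈ 2140 J

Constant-volume legs do no work.
W(ii) = (208)(35.7 − 10.8) = 5179 J; W(iv) = (122)(10.8 − 35.7) = -3038 J.
W_net = 5179 − 3038 = 2141 J (the clockwise enclosed area).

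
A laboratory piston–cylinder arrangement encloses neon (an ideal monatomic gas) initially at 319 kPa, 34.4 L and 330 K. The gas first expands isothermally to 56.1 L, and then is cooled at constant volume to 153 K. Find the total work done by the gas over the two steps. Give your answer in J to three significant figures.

Step 1 (isothermal): W = P₁V₁ ln(V₂/V₁) = (10974) ln(56.1/34.4) = 5367 J.
Step 2 (isochoric): W = 0 (constant volume).
W_total = 5367 + 0 = 5367 J.

W_total ≈ 5370 J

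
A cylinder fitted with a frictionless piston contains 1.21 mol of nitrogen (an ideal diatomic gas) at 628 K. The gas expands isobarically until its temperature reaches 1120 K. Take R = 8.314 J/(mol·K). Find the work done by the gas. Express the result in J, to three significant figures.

Isobaric: W = P ΔV = nR ΔT.
W = (1.21)(8.314)(1120 − 628) = 4949 J.

W ≈ 4950 J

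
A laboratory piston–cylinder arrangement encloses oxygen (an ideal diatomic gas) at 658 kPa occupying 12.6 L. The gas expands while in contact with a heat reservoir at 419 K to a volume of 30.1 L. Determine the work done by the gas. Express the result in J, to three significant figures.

Isothermal: W = nRT ln(V₂/V₁) = P₁V₁ ln(V₂/V₁).
P₁V₁ = (658 kPa)(12.6 L) = 8291 J.
W = 8291 × ln(30.1/12.6) = 8291 × 0.8708
W_by_gas = 7220 J.

W ≈ 7220 J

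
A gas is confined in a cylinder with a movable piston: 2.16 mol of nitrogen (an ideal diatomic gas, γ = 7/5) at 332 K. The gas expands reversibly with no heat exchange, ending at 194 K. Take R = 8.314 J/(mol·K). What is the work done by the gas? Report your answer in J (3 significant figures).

W ≈ 6200 J

Adiabatic ⇒ Q = 0, so W_by = −ΔU = nCᵥ(T₁ − T₂).
Cᵥ = 5R/2 = 20.79 J/(mol·K).
W = (2.16)(20.79)(332 − 194) = 6196 J.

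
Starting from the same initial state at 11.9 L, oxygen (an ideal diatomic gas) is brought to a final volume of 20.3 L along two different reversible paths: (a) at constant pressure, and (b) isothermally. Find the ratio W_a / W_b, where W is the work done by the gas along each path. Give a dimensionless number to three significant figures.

Path (a) isobaric: W = P₁(V₂ − V₁) → W_a/(P₁V₁) = 0.7059.
Path (b) isothermal: W = P₁V₁ ln(V₂/V₁) → W_b/(P₁V₁) = 0.5341.
W_a / W_b = 0.7059 / 0.5341 = 1.322.

W_a / W_b ≈ 1.32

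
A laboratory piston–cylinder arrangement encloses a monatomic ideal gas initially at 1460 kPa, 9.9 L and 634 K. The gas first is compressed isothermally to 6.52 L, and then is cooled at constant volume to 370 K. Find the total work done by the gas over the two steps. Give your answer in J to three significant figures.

W_total ≈ -6040 J

Step 1 (isothermal): W = P₁V₁ ln(V₂/V₁) = (14454) ln(6.52/9.9) = -6037 J.
Step 2 (isochoric): W = 0 (constant volume).
W_total = -6037 + 0 = -6037 J.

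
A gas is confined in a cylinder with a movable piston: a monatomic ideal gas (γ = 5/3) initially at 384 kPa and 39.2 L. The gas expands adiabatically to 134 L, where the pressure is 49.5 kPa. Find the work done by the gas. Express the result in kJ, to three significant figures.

W ≈ 12.6 kJ

Adiabatic: W = (P₁V₁ − P₂V₂)/(γ − 1) with γ = 5/3.
P₁V₁ = 15053 J, P₂V₂ = 6633 J.
W = (15053 − 6633) / 0.6667 = 12630 J.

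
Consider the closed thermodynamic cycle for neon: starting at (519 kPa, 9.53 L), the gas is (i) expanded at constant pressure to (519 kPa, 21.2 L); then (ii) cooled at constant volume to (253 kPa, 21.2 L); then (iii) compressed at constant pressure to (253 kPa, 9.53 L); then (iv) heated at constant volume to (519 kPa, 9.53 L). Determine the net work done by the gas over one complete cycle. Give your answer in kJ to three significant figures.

W_net ≈ 3.10 kJ

Constant-volume legs do no work.
W(i) = (519)(21.2 − 9.53) = 6057 J; W(iii) = (253)(9.53 − 21.2) = -2953 J.
W_net = 6057 − 2953 = 3104 J (the clockwise enclosed area).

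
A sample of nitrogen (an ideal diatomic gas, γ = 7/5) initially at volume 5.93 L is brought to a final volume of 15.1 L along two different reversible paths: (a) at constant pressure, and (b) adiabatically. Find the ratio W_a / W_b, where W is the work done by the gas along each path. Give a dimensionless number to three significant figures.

W_a / W_b ≈ 1.98

Path (a) isobaric: W = P₁(V₂ − V₁) → W_a/(P₁V₁) = 1.546.
Path (b) adiabatic: W = P₁V₁(1 − (V₁/V₂)^(γ−1))/(γ−1) → W_b/(P₁V₁) = 0.7798.
W_a / W_b = 1.546 / 0.7798 = 1.983.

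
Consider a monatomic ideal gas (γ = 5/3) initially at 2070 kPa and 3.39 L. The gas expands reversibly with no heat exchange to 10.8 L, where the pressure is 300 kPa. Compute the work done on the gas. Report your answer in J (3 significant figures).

Adiabatic: W = (P₁V₁ − P₂V₂)/(γ − 1) with γ = 5/3.
P₁V₁ = 7017 J, P₂V₂ = 3240 J.
W = (7017 − 3240) / 0.6667 = 5666 J.
Work on gas = −W_by = -5666 J.

W ≈ -5670 J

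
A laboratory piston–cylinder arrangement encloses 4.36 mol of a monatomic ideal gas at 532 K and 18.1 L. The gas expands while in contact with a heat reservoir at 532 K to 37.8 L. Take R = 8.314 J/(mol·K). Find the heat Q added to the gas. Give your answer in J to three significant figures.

Q ≈ 14200 J

Isothermal ⇒ ΔU = 0, so Q = W = nRT ln(V₂/V₁).
Q = (4.36)(8.314)(532) ln(37.8/18.1) = 19284 × 0.7364 = 14201 J.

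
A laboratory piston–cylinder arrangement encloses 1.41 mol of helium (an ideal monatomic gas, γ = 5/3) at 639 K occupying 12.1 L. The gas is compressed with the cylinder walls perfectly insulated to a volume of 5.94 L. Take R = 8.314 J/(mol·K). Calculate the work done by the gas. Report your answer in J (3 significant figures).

Adiabatic: TV^(γ−1) = const with γ = 5/3.
T₂ = T₁ (V₁/V₂)^(γ−1) = 639 × (12.1/5.94)^0.667 = 639 × 1.607 = 1027 K.
W_by = nCᵥ(T₁ − T₂) = (1.41)(12.47)(639 − 1027) = -6820 J.

W ≈ -6820 J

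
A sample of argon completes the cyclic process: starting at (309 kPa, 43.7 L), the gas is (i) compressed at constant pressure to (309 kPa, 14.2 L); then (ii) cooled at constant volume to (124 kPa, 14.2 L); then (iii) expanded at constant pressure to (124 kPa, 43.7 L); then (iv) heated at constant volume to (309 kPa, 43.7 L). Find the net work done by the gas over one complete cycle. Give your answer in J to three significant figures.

Constant-volume legs do no work.
W(i) = (309)(14.2 − 43.7) = -9116 J; W(iii) = (124)(43.7 − 14.2) = 3658 J.
W_net = -9116 + 3658 = -5458 J (the counter-clockwise enclosed area).

W_net ≈ -5460 J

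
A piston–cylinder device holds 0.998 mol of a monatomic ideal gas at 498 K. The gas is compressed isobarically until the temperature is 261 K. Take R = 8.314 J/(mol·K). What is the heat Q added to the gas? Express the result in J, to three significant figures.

Q ≈ -4920 J

Isobaric: W = nRΔT = (0.998)(8.314)(-237) = -1966 J.
ΔU = nCᵥΔT with Cᵥ = 3R/2: ΔU = (0.998)(12.47)(-237) = -2950 J.
Q = ΔU + W = -2950 − 1966 = -4916 J.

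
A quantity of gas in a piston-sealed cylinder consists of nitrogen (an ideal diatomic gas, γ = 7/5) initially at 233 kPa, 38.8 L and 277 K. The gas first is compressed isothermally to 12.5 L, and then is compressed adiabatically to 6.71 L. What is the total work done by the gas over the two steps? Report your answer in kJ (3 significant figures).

W_total ≈ -16.6 kJ

Step 1 (isothermal): W = P₁V₁ ln(V₂/V₁) = (9040) ln(12.5/38.8) = -10240 J.
After step 1: P = 723.2 kPa, V = 12.5 L, T = 277 K.
Step 2 (adiabatic): W = (P₁V₁ − P₂V₂)/(γ−1) = (9040 − 11595)/0.4 = -6386 J.
W_total = -10240 − 6386 = -16626 J.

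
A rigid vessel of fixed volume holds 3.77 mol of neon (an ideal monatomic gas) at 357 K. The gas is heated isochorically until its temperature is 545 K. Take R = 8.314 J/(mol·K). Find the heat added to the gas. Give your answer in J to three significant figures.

Q ≈ 8840 J

Constant volume ⇒ W = 0, so Q = ΔU = nCᵥΔT with Cᵥ = 3R/2 = 12.47 J/(mol·K).
ΔU = (3.77)(12.47)(545 − 357) = 8839 J.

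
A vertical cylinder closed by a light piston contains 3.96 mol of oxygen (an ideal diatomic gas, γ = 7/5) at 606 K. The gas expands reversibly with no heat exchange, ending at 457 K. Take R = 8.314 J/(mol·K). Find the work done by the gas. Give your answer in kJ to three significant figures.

W ≈ 12.3 kJ

Adiabatic ⇒ Q = 0, so W_by = −ΔU = nCᵥ(T₁ − T₂).
Cᵥ = 5R/2 = 20.79 J/(mol·K).
W = (3.96)(20.79)(606 − 457) = 12264 J.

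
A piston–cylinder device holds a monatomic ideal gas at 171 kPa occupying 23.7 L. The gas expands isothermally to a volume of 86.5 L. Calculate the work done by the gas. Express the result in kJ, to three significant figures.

Isothermal: W = nRT ln(V₂/V₁) = P₁V₁ ln(V₂/V₁).
P₁V₁ = (171 kPa)(23.7 L) = 4053 J.
W = 4053 × ln(86.5/23.7) = 4053 × 1.295
W_by_gas = 5247 J.

W ≈ 5.25 kJ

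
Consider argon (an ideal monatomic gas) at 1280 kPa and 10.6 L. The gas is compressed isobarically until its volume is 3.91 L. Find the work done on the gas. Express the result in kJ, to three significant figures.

W ≈ 8.56 kJ

Isobaric: W = P ΔV.
W = (1280 kPa)(3.91 − 10.6 L) = (1280)(-6.69) = -8563 J.
Work on gas = −W_by = 8563 J.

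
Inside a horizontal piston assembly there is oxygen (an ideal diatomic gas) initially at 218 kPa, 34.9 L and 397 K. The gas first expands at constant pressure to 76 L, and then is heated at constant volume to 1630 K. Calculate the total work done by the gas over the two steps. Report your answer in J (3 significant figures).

W_total ≈ 8960 J

Step 1 (isobaric): W = PΔV = (218 kPa)(76 − 34.9 L) = 8960 J.
Step 2 (isochoric): W = 0 (constant volume).
W_total = 8960 + 0 = 8960 J.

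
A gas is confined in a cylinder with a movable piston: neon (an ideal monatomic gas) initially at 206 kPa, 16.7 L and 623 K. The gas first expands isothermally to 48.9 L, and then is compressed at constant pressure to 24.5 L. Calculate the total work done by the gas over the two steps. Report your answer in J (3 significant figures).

W_total ≈ 1980 J

Step 1 (isothermal): W = P₁V₁ ln(V₂/V₁) = (3440) ln(48.9/16.7) = 3696 J.
After step 1: P = 70.35 kPa, V = 48.9 L, T = 623 K.
Step 2 (isobaric): W = PΔV = (70.35 kPa)(24.5 − 48.9 L) = -1717 J.
W_total = 3696 − 1717 = 1979 J.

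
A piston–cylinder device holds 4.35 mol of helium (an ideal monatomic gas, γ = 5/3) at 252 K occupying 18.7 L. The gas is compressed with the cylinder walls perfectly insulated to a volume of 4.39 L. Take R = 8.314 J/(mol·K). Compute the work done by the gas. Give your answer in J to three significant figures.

Adiabatic: TV^(γ−1) = const with γ = 5/3.
T₂ = T₁ (V₁/V₂)^(γ−1) = 252 × (18.7/4.39)^0.667 = 252 × 2.628 = 662.2 K.
W_by = nCᵥ(T₁ − T₂) = (4.35)(12.47)(252 − 662.2) = -22253 J.

W ≈ -22300 J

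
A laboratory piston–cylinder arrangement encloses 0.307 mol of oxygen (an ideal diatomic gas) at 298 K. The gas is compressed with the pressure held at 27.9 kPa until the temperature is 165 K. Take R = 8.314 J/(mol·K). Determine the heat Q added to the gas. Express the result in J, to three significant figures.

Isobaric: W = nRΔT = (0.307)(8.314)(-133) = -339.5 J.
ΔU = nCᵥΔT with Cᵥ = 5R/2: ΔU = (0.307)(20.79)(-133) = -848.7 J.
Q = ΔU + W = -848.7 − 339.5 = -1188 J.

Q ≈ -1190 J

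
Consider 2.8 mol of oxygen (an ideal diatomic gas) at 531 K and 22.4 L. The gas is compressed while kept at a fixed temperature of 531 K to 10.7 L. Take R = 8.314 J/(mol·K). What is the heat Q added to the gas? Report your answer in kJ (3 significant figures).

Isothermal ⇒ ΔU = 0, so Q = W = nRT ln(V₂/V₁).
Q = (2.8)(8.314)(531) ln(10.7/22.4) = 12361 × -0.7388 = -9133 J.

Q ≈ -9.13 kJ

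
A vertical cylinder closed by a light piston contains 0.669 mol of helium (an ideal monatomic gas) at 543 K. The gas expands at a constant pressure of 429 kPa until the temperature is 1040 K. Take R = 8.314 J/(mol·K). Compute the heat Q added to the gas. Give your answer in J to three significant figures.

Q ≈ 6910 J

Isobaric: W = nRΔT = (0.669)(8.314)(497) = 2764 J.
ΔU = nCᵥΔT with Cᵥ = 3R/2: ΔU = (0.669)(12.47)(497) = 4147 J.
Q = ΔU + W = 4147 + 2764 = 6911 J.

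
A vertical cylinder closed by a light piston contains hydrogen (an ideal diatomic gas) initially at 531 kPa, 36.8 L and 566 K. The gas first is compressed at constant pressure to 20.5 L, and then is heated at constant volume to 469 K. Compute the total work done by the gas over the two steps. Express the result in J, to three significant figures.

Step 1 (isobaric): W = PΔV = (531 kPa)(20.5 − 36.8 L) = -8655 J.
Step 2 (isochoric): W = 0 (constant volume).
W_total = -8655 + 0 = -8655 J.

W_total ≈ -8660 J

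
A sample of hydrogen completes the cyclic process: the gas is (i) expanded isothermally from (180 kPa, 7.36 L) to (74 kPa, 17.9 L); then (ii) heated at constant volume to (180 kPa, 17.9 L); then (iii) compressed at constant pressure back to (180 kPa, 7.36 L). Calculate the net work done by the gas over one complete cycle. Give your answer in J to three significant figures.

Leg (i): W = PᵢVᵢ ln(V_f/Vᵢ) = (1325) ln(17.9/7.36) = 1177 J.
Leg (ii): W = 0.
Leg (iii): W = PΔV = (180)(7.36 − 17.9) = -1897 J.
W_net = 1177 − 1897 = -719.8 J.

W_net ≈ -720 J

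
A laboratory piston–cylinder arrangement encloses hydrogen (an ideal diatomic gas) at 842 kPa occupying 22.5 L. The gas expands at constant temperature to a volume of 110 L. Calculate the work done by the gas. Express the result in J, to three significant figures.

W ≈ 30100 J

Isothermal: W = nRT ln(V₂/V₁) = P₁V₁ ln(V₂/V₁).
P₁V₁ = (842 kPa)(22.5 L) = 18945 J.
W = 18945 × ln(110/22.5) = 18945 × 1.587
W_by_gas = 30065 J.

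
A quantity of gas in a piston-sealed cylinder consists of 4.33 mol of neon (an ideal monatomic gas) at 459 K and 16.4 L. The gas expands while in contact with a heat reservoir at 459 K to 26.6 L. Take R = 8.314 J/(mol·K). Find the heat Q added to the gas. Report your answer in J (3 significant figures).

Isothermal ⇒ ΔU = 0, so Q = W = nRT ln(V₂/V₁).
Q = (4.33)(8.314)(459) ln(26.6/16.4) = 16524 × 0.4836 = 7991 J.

Q ≈ 7990 J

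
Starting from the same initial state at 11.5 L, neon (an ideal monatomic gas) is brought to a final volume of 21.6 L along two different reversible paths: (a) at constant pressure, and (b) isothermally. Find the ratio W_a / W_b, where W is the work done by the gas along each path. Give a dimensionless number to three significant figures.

W_a / W_b ≈ 1.39

Path (a) isobaric: W = P₁(V₂ − V₁) → W_a/(P₁V₁) = 0.8783.
Path (b) isothermal: W = P₁V₁ ln(V₂/V₁) → W_b/(P₁V₁) = 0.6303.
W_a / W_b = 0.8783 / 0.6303 = 1.393.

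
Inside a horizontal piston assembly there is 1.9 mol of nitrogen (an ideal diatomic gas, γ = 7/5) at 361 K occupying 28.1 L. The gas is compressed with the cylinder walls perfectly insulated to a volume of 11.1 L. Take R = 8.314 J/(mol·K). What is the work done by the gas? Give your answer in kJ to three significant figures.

W ≈ -6.41 kJ

Adiabatic: TV^(γ−1) = const with γ = 7/5.
T₂ = T₁ (V₁/V₂)^(γ−1) = 361 × (28.1/11.1)^0.4 = 361 × 1.45 = 523.4 K.
W_by = nCᵥ(T₁ − T₂) = (1.9)(20.79)(361 − 523.4) = -6415 J.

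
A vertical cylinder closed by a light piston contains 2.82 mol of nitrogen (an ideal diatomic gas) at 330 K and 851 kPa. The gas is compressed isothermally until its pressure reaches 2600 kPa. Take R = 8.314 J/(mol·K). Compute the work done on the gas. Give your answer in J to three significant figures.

Isothermal process: W = nRT ln(V₂/V₁) = nRT ln(P₁/P₂).
W = (2.82)(8.314)(330) × ln(851/2600)
  = 7737 × ln(0.3273) = 7737 × -1.117
W_by_gas = -8641 J; work on gas = −W_by = 8641 J.

W ≈ 8640 J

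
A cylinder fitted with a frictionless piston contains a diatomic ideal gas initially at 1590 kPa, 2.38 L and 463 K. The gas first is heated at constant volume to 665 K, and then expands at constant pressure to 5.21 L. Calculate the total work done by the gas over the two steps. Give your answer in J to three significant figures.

Step 1 (isochoric): W = 0 (constant volume).
After step 1: P = 2284 kPa (V unchanged).
Step 2 (isobaric): W = PΔV = (2284 kPa)(5.21 − 2.38 L) = 6463 J.
W_total = 0 + 6463 = 6463 J.

W_total ≈ 6460 J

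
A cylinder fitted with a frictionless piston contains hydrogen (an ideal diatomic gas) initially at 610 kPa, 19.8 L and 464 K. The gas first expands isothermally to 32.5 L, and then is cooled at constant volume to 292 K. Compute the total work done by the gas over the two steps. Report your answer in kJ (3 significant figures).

Step 1 (isothermal): W = P₁V₁ ln(V₂/V₁) = (12078) ln(32.5/19.8) = 5985 J.
Step 2 (isochoric): W = 0 (constant volume).
W_total = 5985 + 0 = 5985 J.

W_total ≈ 5.99 kJ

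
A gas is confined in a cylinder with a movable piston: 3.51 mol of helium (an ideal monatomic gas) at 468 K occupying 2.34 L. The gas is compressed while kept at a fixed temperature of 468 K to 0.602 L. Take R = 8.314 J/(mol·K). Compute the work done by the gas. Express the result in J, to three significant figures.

W ≈ -18500 J

Isothermal: W = nRT ln(V₂/V₁).
W = (3.51)(8.314)(468) × ln(0.602/2.34)
  = 13657 × -1.358
W_by_gas = -18542 J.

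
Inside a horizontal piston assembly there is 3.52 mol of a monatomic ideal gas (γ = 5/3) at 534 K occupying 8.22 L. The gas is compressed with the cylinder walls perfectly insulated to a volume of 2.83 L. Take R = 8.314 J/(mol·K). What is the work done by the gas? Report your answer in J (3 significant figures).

Adiabatic: TV^(γ−1) = const with γ = 5/3.
T₂ = T₁ (V₁/V₂)^(γ−1) = 534 × (8.22/2.83)^0.667 = 534 × 2.036 = 1087 K.
W_by = nCᵥ(T₁ − T₂) = (3.52)(12.47)(534 − 1087) = -24279 J.

W ≈ -24300 J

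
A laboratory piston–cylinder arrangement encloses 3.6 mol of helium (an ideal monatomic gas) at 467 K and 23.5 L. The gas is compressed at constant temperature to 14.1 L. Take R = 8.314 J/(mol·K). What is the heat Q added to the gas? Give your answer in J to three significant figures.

Isothermal ⇒ ΔU = 0, so Q = W = nRT ln(V₂/V₁).
Q = (3.6)(8.314)(467) ln(14.1/23.5) = 13977 × -0.5108 = -7140 J.

Q ≈ -7140 J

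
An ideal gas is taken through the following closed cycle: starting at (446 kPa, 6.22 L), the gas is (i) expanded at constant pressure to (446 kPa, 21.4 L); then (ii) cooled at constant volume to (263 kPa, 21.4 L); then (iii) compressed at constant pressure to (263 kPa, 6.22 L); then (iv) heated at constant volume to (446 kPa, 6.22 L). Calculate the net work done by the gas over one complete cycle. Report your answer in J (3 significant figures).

Constant-volume legs do no work.
W(i) = (446)(21.4 − 6.22) = 6770 J; W(iii) = (263)(6.22 − 21.4) = -3992 J.
W_net = 6770 − 3992 = 2778 J (the clockwise enclosed area).

W_net ≈ 2780 J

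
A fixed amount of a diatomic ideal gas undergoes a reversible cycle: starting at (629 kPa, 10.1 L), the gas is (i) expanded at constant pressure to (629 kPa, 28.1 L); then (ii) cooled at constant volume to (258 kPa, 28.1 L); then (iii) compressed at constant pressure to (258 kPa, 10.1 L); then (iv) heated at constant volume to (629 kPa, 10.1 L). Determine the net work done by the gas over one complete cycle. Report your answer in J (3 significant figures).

W_net ≈ 6680 J

Constant-volume legs do no work.
W(i) = (629)(28.1 − 10.1) = 11322 J; W(iii) = (258)(10.1 − 28.1) = -4644 J.
W_net = 11322 − 4644 = 6678 J (the clockwise enclosed area).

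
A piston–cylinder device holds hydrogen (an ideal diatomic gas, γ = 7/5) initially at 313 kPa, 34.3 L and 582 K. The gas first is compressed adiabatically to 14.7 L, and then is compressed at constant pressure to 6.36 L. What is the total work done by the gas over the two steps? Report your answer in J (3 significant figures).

Step 1 (adiabatic): W = (P₁V₁ − P₂V₂)/(γ−1) = (10736 − 15067)/0.4 = -10828 J.
After step 1: P = 1025 kPa, V = 14.7 L, T = 816.8 K.
Step 2 (isobaric): W = PΔV = (1025 kPa)(6.36 − 14.7 L) = -8548 J.
W_total = -10828 − 8548 = -19376 J.

W_total ≈ -19400 J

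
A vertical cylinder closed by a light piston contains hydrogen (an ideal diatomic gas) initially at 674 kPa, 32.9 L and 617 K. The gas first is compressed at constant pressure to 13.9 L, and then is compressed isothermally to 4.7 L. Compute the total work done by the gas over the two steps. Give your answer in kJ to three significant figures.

Step 1 (isobaric): W = PΔV = (674 kPa)(13.9 − 32.9 L) = -12806 J.
After step 1: P = 674 kPa, V = 13.9 L, T = 260.7 K.
Step 2 (isothermal): W = P₁V₁ ln(V₂/V₁) = (9369) ln(4.7/13.9) = -10159 J.
W_total = -12806 − 10159 = -22965 J.

W_total ≈ -23.0 kJ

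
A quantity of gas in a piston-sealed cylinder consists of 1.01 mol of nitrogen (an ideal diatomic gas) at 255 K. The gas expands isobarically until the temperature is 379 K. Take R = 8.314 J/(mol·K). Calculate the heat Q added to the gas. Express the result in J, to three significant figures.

Q ≈ 3640 J

Isobaric: W = nRΔT = (1.01)(8.314)(124) = 1041 J.
ΔU = nCᵥΔT with Cᵥ = 5R/2: ΔU = (1.01)(20.79)(124) = 2603 J.
Q = ΔU + W = 2603 + 1041 = 3644 J.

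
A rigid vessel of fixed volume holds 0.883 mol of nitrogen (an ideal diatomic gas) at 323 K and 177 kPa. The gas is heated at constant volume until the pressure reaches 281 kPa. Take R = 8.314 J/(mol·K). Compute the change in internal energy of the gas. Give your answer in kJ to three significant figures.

Constant volume ⇒ W = 0, so Q = ΔU = nCᵥΔT with Cᵥ = 5R/2 = 20.79 J/(mol·K).
At constant V, T₂/T₁ = P₂/P₁ ⇒ ΔT = T₁(P₂/P₁ − 1) = 323·(281/177 − 1) = 189.8 K.
ΔU = (0.883)(20.79)(189.8) = 3483 J.

ΔU ≈ 3.48 kJ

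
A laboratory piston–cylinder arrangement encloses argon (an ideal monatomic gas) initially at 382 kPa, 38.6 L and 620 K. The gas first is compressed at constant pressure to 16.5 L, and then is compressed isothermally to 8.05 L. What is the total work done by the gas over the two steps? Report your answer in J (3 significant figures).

Step 1 (isobaric): W = PΔV = (382 kPa)(16.5 − 38.6 L) = -8442 J.
After step 1: P = 382 kPa, V = 16.5 L, T = 265 K.
Step 2 (isothermal): W = P₁V₁ ln(V₂/V₁) = (6303) ln(8.05/16.5) = -4524 J.
W_total = -8442 − 4524 = -12966 J.

W_total ≈ -13000 J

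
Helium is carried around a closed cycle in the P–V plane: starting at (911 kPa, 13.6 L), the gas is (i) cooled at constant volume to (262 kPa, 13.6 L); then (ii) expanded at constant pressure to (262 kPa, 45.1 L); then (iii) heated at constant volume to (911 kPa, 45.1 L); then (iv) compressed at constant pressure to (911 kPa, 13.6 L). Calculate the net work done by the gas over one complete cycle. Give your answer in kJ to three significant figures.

Constant-volume legs do no work.
W(ii) = (262)(45.1 − 13.6) = 8253 J; W(iv) = (911)(13.6 − 45.1) = -28696 J.
W_net = 8253 − 28696 = -20444 J (the counter-clockwise enclosed area).

W_net ≈ -20.4 kJ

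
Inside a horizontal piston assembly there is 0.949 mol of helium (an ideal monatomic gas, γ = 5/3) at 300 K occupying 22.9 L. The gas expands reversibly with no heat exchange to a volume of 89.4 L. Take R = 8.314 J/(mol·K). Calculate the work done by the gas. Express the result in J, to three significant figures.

Adiabatic: TV^(γ−1) = const with γ = 5/3.
T₂ = T₁ (V₁/V₂)^(γ−1) = 300 × (22.9/89.4)^0.667 = 300 × 0.4033 = 121 K.
W_by = nCᵥ(T₁ − T₂) = (0.949)(12.47)(300 − 121) = 2118 J.

W ≈ 2120 J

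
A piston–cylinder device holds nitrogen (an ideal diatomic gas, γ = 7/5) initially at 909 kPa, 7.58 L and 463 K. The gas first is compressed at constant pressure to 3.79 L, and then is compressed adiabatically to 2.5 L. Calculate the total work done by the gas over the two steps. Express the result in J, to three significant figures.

W_total ≈ -5000 J

Step 1 (isobaric): W = PΔV = (909 kPa)(3.79 − 7.58 L) = -3445 J.
After step 1: P = 909 kPa, V = 3.79 L, T = 231.5 K.
Step 2 (adiabatic): W = (P₁V₁ − P₂V₂)/(γ−1) = (3445 − 4069)/0.4 = -1560 J.
W_total = -3445 − 1560 = -5005 J.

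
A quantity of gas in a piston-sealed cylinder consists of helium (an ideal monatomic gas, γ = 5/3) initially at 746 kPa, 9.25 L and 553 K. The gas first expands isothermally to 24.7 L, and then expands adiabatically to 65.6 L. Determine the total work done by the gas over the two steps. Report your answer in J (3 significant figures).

Step 1 (isothermal): W = P₁V₁ ln(V₂/V₁) = (6900) ln(24.7/9.25) = 6778 J.
After step 1: P = 279.4 kPa, V = 24.7 L, T = 553 K.
Step 2 (adiabatic): W = (P₁V₁ − P₂V₂)/(γ−1) = (6900 − 3598)/0.667 = 4954 J.
W_total = 6778 + 4954 = 11731 J.

W_total ≈ 11700 J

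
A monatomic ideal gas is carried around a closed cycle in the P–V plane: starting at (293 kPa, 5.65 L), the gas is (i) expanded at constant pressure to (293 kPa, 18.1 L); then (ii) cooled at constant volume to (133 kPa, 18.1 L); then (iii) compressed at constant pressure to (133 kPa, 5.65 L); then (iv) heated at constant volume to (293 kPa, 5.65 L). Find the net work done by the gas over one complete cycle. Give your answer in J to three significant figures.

Constant-volume legs do no work.
W(i) = (293)(18.1 − 5.65) = 3648 J; W(iii) = (133)(5.65 − 18.1) = -1656 J.
W_net = 3648 − 1656 = 1992 J (the clockwise enclosed area).

W_net ≈ 1990 J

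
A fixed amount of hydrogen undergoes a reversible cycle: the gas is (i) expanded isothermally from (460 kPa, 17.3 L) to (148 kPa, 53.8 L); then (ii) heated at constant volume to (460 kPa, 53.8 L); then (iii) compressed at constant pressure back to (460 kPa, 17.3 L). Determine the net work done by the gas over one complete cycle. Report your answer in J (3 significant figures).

W_net ≈ -7760 J

Leg (i): W = PᵢVᵢ ln(V_f/Vᵢ) = (7958) ln(53.8/17.3) = 9029 J.
Leg (ii): W = 0.
Leg (iii): W = PΔV = (460)(17.3 − 53.8) = -16790 J.
W_net = 9029 − 16790 = -7761 J.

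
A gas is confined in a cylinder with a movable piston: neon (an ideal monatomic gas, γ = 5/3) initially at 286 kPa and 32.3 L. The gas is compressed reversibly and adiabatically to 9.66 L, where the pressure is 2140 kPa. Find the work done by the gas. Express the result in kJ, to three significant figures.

Adiabatic: W = (P₁V₁ − P₂V₂)/(γ − 1) with γ = 5/3.
P₁V₁ = 9238 J, P₂V₂ = 20672 J.
W = (9238 − 20672) / 0.6667 = -17152 J.

W ≈ -17.2 kJ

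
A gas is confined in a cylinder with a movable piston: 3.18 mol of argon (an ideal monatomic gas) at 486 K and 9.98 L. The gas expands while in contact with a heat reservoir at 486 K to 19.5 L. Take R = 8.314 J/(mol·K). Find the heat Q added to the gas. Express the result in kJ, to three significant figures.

Q ≈ 8.61 kJ

Isothermal ⇒ ΔU = 0, so Q = W = nRT ln(V₂/V₁).
Q = (3.18)(8.314)(486) ln(19.5/9.98) = 12849 × 0.6698 = 8607 J.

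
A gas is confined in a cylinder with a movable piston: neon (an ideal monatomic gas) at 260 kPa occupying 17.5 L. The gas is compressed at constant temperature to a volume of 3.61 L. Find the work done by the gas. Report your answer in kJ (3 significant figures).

Isothermal: W = nRT ln(V₂/V₁) = P₁V₁ ln(V₂/V₁).
P₁V₁ = (260 kPa)(17.5 L) = 4550 J.
W = 4550 × ln(3.61/17.5) = 4550 × -1.578
W_by_gas = -7182 J.

W ≈ -7.18 kJ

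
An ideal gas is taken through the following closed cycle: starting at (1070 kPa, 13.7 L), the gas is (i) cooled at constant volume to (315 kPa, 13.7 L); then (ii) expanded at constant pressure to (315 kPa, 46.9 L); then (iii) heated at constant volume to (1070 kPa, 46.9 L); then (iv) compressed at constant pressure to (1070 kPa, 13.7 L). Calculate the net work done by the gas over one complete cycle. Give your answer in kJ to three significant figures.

Constant-volume legs do no work.
W(ii) = (315)(46.9 − 13.7) = 10458 J; W(iv) = (1070)(13.7 − 46.9) = -35524 J.
W_net = 10458 − 35524 = -25066 J (the counter-clockwise enclosed area).

W_net ≈ -25.1 kJ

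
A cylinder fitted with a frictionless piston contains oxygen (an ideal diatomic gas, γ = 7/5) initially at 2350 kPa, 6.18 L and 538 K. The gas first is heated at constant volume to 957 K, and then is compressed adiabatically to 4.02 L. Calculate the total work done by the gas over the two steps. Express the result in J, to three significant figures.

W_total ≈ -12100 J

Step 1 (isochoric): W = 0 (constant volume).
After step 1: P = 4180 kPa (V unchanged).
Step 2 (adiabatic): W = (P₁V₁ − P₂V₂)/(γ−1) = (25834 − 30683)/0.4 = -12122 J.
W_total = 0 − 12122 = -12122 J.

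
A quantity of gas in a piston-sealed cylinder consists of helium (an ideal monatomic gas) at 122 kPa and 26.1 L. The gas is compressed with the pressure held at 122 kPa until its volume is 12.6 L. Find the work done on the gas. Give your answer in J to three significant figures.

W ≈ 1650 J

Isobaric: W = P ΔV.
W = (122 kPa)(12.6 − 26.1 L) = (122)(-13.5) = -1647 J.
Work on gas = −W_by = 1647 J.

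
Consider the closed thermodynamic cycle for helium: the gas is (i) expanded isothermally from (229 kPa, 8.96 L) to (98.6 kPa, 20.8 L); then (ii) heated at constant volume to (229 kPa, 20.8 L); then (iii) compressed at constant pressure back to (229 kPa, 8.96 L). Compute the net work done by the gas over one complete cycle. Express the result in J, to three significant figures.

Leg (i): W = PᵢVᵢ ln(V_f/Vᵢ) = (2052) ln(20.8/8.96) = 1728 J.
Leg (ii): W = 0.
Leg (iii): W = PΔV = (229)(8.96 − 20.8) = -2711 J.
W_net = 1728 − 2711 = -983.3 J.

W_net ≈ -983 J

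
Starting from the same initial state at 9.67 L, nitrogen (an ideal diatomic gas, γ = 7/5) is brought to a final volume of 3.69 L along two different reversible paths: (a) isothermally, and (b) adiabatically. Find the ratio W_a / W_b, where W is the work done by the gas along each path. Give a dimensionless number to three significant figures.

Path (a) isothermal: W = P₁V₁ ln(V₂/V₁) → W_a/(P₁V₁) = -0.9634.
Path (b) adiabatic: W = P₁V₁(1 − (V₁/V₂)^(γ−1))/(γ−1) → W_b/(P₁V₁) = -1.175.
W_a / W_b = -0.9634 / -1.175 = 0.8197.

W_a / W_b ≈ 0.820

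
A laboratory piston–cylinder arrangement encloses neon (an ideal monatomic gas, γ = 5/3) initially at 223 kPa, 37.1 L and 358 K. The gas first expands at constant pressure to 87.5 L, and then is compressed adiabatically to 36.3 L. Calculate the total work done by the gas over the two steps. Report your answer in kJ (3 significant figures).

Step 1 (isobaric): W = PΔV = (223 kPa)(87.5 − 37.1 L) = 11239 J.
After step 1: P = 223 kPa, V = 87.5 L, T = 844.3 K.
Step 2 (adiabatic): W = (P₁V₁ − P₂V₂)/(γ−1) = (19512 − 35079)/0.667 = -23350 J.
W_total = 11239 − 23350 = -12111 J.

W_total ≈ -12.1 kJ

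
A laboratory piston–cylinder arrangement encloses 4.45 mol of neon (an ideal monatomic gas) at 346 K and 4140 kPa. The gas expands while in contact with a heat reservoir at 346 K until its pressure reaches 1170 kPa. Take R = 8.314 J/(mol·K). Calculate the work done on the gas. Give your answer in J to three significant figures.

Isothermal process: W = nRT ln(V₂/V₁) = nRT ln(P₁/P₂).
W = (4.45)(8.314)(346) × ln(4140/1170)
  = 12801 × ln(3.538) = 12801 × 1.264
W_by_gas = 16177 J; work on gas = −W_by = -16177 J.

W ≈ -16200 J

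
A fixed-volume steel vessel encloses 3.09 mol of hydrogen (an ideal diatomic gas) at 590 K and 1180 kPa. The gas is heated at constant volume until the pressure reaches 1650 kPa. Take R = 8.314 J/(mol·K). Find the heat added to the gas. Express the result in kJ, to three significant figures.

Q ≈ 15.1 kJ

Constant volume ⇒ W = 0, so Q = ΔU = nCᵥΔT with Cᵥ = 5R/2 = 20.79 J/(mol·K).
At constant V, T₂/T₁ = P₂/P₁ ⇒ ΔT = T₁(P₂/P₁ − 1) = 590·(1650/1180 − 1) = 235 K.
ΔU = (3.09)(20.79)(235) = 15093 J.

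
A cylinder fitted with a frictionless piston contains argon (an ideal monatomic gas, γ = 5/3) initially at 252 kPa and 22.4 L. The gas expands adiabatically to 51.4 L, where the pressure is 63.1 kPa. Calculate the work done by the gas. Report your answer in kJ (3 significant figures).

Adiabatic: W = (P₁V₁ − P₂V₂)/(γ − 1) with γ = 5/3.
P₁V₁ = 5645 J, P₂V₂ = 3243 J.
W = (5645 − 3243) / 0.6667 = 3602 J.

W ≈ 3.60 kJ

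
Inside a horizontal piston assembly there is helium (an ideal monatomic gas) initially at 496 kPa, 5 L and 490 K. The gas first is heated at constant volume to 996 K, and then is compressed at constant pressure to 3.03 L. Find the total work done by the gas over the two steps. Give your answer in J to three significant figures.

W_total ≈ -1990 J

Step 1 (isochoric): W = 0 (constant volume).
After step 1: P = 1008 kPa (V unchanged).
Step 2 (isobaric): W = PΔV = (1008 kPa)(3.03 − 5 L) = -1986 J.
W_total = 0 − 1986 = -1986 J.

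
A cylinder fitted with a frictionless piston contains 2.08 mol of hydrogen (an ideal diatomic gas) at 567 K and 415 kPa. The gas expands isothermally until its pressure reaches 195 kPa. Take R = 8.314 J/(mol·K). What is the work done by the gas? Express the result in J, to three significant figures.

Isothermal process: W = nRT ln(V₂/V₁) = nRT ln(P₁/P₂).
W = (2.08)(8.314)(567) × ln(415/195)
  = 9805 × ln(2.128) = 9805 × 0.7553
W_by_gas = 7406 J.

W ≈ 7410 J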